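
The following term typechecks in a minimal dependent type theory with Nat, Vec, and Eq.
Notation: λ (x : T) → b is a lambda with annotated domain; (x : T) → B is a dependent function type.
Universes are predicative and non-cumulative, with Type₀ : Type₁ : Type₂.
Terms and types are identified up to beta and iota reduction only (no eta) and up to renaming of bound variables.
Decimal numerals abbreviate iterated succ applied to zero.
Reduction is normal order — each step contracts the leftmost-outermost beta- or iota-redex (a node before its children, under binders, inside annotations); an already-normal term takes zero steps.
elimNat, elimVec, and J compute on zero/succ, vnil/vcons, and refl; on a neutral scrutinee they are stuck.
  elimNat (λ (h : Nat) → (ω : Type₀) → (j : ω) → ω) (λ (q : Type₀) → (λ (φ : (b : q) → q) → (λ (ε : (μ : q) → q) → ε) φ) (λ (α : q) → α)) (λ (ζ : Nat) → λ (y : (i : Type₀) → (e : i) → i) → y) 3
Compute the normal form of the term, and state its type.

reduced normal form:
  λ (h : Type₀) → λ (ω : h) → ω
the term's type:
  (h : Type₀) → (ω : h) → h


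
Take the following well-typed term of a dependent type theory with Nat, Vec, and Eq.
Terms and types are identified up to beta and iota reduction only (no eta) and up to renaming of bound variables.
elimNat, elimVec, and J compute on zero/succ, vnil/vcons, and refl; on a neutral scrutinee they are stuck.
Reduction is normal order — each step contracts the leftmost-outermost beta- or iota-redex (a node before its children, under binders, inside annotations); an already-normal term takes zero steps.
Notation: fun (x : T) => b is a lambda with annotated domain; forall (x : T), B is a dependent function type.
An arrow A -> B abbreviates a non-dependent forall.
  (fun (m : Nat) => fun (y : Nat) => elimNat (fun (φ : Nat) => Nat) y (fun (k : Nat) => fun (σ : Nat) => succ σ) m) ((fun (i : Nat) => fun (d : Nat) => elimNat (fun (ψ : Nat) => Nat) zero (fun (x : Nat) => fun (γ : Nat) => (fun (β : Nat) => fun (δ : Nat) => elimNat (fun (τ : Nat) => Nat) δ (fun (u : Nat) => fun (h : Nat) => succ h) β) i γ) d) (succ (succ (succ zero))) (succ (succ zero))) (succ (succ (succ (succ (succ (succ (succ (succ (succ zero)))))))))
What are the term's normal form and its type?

reduced normal form:
  succ (succ (succ (succ (succ (succ (succ (succ (succ (succ (succ (succ (succ (succ (succ zero))))))))))))))
type:
  Nat
observation: contracting a beta-redex first, the term normalizes in 54 steps.


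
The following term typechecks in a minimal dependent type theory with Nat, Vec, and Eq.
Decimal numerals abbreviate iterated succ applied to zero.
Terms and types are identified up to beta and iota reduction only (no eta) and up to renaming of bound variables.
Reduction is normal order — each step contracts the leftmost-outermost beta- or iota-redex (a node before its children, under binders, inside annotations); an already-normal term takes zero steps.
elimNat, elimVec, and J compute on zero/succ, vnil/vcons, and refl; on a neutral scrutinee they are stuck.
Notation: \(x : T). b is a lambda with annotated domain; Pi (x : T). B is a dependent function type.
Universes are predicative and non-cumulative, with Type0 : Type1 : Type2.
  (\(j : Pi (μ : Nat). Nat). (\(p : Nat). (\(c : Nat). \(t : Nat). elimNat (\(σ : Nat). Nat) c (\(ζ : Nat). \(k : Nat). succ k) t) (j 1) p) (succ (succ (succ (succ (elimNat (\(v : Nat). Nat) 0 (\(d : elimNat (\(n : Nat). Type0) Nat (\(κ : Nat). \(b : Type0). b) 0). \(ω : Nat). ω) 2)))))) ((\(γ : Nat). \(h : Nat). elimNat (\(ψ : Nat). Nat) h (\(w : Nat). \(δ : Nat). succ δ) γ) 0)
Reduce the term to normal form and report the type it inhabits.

normal form:
  5
inferred type:
  Nat


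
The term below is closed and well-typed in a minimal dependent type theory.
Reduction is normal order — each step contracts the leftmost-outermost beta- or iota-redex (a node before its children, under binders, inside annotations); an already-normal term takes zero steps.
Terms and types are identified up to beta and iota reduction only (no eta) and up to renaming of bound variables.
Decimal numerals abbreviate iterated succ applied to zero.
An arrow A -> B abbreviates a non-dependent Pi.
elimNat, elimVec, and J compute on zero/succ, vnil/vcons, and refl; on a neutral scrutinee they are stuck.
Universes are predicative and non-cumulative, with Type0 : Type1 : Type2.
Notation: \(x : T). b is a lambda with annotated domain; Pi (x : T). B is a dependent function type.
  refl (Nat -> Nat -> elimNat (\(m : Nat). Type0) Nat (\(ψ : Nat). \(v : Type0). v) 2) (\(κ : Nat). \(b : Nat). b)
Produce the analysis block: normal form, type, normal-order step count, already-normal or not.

resulting normal form:
  refl (Nat -> Nat -> Nat) (\(m : Nat). \(ψ : Nat). ψ)
the term's type:
  Eq (Nat -> Nat -> Nat) (\(m : Nat). \(ψ : Nat). ψ) (\(v : Nat). \(κ : Nat). κ)
normal-order step count: 7
already normal: no
first redex: an elimNat iota-redex


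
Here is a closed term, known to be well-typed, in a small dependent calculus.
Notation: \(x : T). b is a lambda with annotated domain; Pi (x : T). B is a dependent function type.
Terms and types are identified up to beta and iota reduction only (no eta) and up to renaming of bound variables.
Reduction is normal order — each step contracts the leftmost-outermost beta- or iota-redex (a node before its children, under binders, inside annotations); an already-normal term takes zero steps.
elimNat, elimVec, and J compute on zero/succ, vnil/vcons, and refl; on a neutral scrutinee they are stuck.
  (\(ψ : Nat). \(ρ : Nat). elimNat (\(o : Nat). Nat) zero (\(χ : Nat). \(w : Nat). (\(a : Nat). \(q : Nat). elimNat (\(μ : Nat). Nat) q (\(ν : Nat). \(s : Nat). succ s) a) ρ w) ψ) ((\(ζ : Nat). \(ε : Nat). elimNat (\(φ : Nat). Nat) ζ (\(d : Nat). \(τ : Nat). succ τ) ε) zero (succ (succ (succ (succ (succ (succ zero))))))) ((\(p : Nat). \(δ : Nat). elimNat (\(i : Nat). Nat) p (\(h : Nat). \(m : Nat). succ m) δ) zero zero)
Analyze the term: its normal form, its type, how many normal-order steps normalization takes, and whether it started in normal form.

resulting normal form:
  zero
type:
  Nat
reduction steps (normal order): 48
started in normal form: no
first contracted redex: a beta-redex


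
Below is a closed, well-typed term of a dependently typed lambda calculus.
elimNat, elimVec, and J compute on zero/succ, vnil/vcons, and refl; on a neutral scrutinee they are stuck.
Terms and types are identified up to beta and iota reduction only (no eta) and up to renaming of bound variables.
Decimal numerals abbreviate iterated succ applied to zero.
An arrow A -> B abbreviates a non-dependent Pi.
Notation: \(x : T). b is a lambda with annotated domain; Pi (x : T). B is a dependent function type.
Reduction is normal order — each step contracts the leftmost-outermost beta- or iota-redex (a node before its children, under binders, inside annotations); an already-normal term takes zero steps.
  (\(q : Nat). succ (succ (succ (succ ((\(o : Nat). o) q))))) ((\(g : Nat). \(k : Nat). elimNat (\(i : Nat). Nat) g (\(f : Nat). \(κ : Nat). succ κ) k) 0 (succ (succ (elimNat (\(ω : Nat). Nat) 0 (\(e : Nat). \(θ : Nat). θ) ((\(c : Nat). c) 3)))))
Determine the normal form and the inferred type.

reduced normal form:
  6
the term's type:
  Nat


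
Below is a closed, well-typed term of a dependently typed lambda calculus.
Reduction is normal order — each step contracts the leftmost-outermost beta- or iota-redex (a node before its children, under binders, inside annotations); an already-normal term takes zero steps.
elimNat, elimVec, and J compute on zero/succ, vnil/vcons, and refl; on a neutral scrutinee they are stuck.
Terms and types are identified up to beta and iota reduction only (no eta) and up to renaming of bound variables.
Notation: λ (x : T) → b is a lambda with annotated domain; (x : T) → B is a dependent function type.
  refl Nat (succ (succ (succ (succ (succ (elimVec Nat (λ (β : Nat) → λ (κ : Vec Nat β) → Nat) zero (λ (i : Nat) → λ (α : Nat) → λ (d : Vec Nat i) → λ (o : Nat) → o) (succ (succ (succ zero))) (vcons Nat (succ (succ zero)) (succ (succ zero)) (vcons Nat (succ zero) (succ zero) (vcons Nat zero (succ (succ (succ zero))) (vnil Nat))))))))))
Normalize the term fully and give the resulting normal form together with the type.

reduced normal form:
  refl Nat (succ (succ (succ (succ (succ zero)))))
inferred type:
  Eq Nat (succ (succ (succ (succ (succ zero))))) (succ (succ (succ (succ (succ zero)))))
observation: 16 normal-order steps normalize the term, beginning with an elimVec iota-redex.


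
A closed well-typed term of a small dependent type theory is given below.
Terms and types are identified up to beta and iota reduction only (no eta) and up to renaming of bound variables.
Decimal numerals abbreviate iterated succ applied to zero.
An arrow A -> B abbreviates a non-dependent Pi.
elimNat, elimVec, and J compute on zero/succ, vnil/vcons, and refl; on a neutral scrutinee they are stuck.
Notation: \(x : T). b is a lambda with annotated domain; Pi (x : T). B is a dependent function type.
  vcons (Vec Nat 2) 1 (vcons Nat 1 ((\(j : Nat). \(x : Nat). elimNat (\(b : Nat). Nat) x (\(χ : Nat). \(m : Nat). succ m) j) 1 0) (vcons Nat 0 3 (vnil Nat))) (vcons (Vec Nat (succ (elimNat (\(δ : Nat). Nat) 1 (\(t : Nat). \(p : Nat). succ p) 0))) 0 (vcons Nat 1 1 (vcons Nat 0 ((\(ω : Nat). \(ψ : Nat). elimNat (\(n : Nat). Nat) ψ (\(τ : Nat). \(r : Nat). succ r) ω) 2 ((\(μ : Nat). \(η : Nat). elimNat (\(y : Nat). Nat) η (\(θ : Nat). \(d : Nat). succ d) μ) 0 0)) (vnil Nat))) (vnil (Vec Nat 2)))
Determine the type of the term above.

inferred type:
  Vec (Vec Nat 2) 2


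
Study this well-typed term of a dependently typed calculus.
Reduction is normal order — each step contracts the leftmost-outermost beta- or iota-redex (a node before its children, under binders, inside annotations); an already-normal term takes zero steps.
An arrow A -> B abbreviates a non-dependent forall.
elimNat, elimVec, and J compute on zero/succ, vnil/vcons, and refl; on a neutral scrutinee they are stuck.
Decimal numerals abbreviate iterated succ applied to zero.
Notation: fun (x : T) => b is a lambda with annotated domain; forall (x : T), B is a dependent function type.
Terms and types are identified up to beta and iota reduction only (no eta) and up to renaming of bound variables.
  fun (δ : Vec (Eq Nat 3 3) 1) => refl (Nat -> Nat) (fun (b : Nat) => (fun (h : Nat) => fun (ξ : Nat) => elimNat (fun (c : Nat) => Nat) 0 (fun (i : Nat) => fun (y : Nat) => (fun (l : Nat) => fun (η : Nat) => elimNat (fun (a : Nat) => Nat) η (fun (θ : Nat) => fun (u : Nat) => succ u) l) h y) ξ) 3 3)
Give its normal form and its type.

resulting normal form:
  fun (δ : Vec (Eq Nat 3 3) 1) => refl (Nat -> Nat) (fun (b : Nat) => 9)
type:
  Vec (Eq Nat 3 3) 1 -> Eq (Nat -> Nat) (fun (δ : Nat) => 9) (fun (b : Nat) => 9)
observation: the leftmost-outermost redex is a beta-redex, and normalization takes 48 steps.


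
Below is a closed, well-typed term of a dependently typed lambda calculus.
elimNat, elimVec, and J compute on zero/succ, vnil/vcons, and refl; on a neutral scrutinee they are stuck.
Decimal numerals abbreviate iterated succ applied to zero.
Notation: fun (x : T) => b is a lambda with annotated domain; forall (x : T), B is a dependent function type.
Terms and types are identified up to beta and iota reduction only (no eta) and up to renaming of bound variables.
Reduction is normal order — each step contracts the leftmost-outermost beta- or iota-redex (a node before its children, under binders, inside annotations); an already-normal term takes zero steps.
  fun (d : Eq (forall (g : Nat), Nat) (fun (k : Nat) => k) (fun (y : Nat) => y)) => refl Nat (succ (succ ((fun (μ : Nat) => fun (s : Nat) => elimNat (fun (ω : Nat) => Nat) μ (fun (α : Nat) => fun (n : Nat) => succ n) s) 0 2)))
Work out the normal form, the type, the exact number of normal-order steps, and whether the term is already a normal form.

resulting normal form:
  fun (d : Eq (forall (g : Nat), Nat) (fun (k : Nat) => k) (fun (y : Nat) => y)) => refl Nat 4
inferred type:
  forall (d : Eq (forall (g : Nat), Nat) (fun (k : Nat) => k) (fun (y : Nat) => y)), Eq Nat 4 4
steps to reach normal form (normal order): 9
already normal: no
first contracted redex: a beta-redex


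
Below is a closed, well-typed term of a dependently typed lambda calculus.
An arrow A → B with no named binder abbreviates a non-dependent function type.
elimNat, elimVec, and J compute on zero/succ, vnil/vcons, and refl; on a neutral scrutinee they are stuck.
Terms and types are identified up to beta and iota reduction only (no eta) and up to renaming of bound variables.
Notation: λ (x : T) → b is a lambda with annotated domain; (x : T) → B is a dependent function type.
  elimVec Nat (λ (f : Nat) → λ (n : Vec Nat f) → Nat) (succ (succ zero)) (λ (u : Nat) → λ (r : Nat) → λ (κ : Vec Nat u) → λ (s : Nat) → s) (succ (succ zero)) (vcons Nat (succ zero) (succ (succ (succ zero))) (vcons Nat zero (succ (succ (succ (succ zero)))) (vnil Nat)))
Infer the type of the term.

inferred type:
  Nat


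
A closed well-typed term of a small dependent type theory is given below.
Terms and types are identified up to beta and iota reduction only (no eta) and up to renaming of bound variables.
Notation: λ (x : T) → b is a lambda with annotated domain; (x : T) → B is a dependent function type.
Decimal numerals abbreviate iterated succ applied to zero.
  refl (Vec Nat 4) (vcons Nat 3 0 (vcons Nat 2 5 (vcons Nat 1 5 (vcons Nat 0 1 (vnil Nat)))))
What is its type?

inferred type:
  Eq (Vec Nat 4) (vcons Nat 3 0 (vcons Nat 2 5 (vcons Nat 1 5 (vcons Nat 0 1 (vnil Nat))))) (vcons Nat 3 0 (vcons Nat 2 5 (vcons Nat 1 5 (vcons Nat 0 1 (vnil Nat)))))


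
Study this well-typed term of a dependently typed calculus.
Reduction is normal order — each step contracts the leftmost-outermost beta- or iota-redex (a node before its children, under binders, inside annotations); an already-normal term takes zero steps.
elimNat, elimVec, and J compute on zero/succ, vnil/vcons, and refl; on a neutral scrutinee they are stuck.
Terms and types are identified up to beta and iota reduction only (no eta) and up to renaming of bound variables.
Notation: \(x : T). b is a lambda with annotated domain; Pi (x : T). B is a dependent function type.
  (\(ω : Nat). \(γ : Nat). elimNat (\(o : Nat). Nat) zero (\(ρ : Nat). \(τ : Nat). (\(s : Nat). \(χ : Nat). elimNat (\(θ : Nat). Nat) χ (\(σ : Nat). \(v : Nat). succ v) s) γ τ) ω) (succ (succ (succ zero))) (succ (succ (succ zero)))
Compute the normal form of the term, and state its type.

normal form:
  succ (succ (succ (succ (succ (succ (succ (succ (succ zero))))))))
type:
  Nat


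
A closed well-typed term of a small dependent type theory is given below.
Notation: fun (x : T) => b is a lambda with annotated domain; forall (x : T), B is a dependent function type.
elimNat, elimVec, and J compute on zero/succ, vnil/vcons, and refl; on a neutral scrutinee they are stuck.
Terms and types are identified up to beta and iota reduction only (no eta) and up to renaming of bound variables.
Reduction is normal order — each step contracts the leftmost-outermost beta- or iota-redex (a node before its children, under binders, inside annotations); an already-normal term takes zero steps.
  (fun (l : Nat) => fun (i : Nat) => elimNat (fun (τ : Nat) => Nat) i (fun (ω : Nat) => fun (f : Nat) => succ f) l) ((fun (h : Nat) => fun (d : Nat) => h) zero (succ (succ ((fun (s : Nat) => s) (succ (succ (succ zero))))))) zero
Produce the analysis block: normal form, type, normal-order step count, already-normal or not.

normal form:
  zero
type:
  Nat
normal-order step count: 5
started in normal form: no
first redex: a beta-redex


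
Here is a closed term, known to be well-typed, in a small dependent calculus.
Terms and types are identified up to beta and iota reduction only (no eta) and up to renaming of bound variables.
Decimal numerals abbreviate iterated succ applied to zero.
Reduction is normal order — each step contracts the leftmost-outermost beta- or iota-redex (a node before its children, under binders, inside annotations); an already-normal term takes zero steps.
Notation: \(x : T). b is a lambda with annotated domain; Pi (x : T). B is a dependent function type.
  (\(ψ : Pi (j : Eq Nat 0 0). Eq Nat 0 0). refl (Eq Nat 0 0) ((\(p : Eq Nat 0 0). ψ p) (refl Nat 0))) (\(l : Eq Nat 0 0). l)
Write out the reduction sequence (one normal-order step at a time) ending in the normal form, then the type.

normal-order reduction:
  (\(ψ : Pi (j : Eq Nat 0 0). Eq Nat 0 0). refl (Eq Nat 0 0) ((\(p : Eq Nat 0 0). ψ p) (refl Nat 0))) (\(l : Eq Nat 0 0). l)
  ~> refl (Eq Nat 0 0) ((\(ψ : Eq Nat 0 0). (\(j : Eq Nat 0 0). j) ψ) (refl Nat 0))
  ~> refl (Eq Nat 0 0) ((\(ψ : Eq Nat 0 0). ψ) (refl Nat 0))
  ~> refl (Eq Nat 0 0) (refl Nat 0)
inferred type:
  Eq (Eq Nat 0 0) (refl Nat 0) (refl Nat 0)


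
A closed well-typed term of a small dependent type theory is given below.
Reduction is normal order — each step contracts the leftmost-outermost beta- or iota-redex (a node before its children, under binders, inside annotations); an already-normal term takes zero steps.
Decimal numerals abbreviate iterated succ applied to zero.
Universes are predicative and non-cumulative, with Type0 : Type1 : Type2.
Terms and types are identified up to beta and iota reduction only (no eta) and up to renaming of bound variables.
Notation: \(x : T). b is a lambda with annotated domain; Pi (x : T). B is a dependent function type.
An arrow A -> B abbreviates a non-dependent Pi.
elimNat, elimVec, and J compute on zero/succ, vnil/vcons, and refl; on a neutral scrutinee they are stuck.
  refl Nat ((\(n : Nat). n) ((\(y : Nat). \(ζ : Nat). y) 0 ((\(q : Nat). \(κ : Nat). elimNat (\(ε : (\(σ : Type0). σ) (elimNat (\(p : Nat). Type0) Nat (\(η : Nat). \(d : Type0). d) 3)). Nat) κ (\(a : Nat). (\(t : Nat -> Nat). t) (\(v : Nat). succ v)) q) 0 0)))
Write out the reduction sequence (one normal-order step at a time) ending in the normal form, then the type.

normal-order reduction sequence:
  refl Nat ((\(n : Nat). n) ((\(y : Nat). \(ζ : Nat). y) 0 ((\(q : Nat). \(κ : Nat). elimNat (\(ε : (\(σ : Type0). σ) (elimNat (\(p : Nat). Type0) Nat (\(η : Nat). \(d : Type0). d) 3)). Nat) κ (\(a : Nat). (\(t : Nat -> Nat). t) (\(v : Nat). succ v)) q) 0 0)))
  ~> refl Nat ((\(n : Nat). \(y : Nat). n) 0 ((\(ζ : Nat). \(q : Nat). elimNat (\(κ : (\(ε : Type0). ε) (elimNat (\(σ : Nat). Type0) Nat (\(p : Nat). \(η : Type0). η) 3)). Nat) q (\(d : Nat). (\(a : Nat -> Nat). a) (\(t : Nat). succ t)) ζ) 0 0))
  ~> refl Nat ((\(n : Nat). 0) ((\(y : Nat). \(ζ : Nat). elimNat (\(q : (\(κ : Type0). κ) (elimNat (\(ε : Nat). Type0) Nat (\(σ : Nat). \(p : Type0). p) 3)). Nat) ζ (\(η : Nat). (\(d : Nat -> Nat). d) (\(a : Nat). succ a)) y) 0 0))
  ~> refl Nat 0
the term's type:
  Eq Nat 0 0


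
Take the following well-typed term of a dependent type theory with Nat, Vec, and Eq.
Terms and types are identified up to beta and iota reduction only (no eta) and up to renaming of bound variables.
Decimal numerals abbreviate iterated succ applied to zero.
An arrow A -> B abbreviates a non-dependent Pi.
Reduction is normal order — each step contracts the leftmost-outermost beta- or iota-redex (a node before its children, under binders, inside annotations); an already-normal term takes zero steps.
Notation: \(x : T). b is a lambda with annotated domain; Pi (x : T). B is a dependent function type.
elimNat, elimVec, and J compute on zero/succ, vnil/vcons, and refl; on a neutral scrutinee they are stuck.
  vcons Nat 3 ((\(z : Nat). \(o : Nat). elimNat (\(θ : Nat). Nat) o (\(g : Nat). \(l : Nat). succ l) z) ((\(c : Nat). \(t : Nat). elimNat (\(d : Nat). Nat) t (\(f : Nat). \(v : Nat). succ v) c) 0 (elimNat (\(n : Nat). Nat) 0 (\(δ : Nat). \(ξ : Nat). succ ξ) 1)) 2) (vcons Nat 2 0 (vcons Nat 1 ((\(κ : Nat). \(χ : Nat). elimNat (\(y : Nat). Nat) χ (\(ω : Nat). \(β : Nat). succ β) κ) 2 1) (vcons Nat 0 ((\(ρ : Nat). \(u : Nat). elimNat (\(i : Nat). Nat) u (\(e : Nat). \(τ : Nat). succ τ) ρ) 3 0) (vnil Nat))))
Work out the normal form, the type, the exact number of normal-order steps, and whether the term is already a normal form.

resulting normal form:
  vcons Nat 3 3 (vcons Nat 2 0 (vcons Nat 1 3 (vcons Nat 0 3 (vnil Nat))))
the term's type:
  Vec Nat 4
steps to reach normal form (normal order): 34
started in normal form: no
first contracted redex: a beta-redex


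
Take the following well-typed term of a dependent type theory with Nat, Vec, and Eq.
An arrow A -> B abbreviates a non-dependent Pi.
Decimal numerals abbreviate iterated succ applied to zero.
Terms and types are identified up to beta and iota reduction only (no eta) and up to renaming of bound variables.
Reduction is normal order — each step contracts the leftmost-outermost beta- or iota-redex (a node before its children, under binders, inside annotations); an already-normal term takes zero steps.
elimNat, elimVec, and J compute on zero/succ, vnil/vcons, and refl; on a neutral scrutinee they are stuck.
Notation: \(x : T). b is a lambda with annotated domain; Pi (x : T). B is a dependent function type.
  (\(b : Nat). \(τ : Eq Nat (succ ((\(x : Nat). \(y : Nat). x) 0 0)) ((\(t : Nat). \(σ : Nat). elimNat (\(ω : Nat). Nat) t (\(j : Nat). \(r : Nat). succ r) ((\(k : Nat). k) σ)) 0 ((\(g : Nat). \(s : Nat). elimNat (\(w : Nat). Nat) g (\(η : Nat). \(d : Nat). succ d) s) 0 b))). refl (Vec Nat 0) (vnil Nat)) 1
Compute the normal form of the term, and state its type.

resulting normal form:
  \(b : Eq Nat 1 1). refl (Vec Nat 0) (vnil Nat)
type:
  Eq Nat 1 1 -> Eq (Vec Nat 0) (vnil Nat) (vnil Nat)


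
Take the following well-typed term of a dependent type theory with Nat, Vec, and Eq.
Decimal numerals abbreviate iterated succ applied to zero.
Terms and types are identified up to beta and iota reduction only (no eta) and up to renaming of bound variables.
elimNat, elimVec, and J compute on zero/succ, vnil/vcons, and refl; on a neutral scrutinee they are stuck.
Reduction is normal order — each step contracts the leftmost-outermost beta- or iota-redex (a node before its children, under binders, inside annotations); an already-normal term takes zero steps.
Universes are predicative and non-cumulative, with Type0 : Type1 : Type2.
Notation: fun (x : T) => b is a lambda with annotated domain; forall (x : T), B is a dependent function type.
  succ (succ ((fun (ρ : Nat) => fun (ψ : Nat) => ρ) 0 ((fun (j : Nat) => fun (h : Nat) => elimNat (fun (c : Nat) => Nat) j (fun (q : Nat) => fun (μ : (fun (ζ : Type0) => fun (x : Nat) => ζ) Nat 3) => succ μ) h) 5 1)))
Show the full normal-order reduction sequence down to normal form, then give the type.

normal-order reduction sequence:
  succ (succ ((fun (ρ : Nat) => fun (ψ : Nat) => ρ) 0 ((fun (j : Nat) => fun (h : Nat) => elimNat (fun (c : Nat) => Nat) j (fun (q : Nat) => fun (μ : (fun (ζ : Type0) => fun (x : Nat) => ζ) Nat 3) => succ μ) h) 5 1)))
  ~> succ (succ ((fun (ρ : Nat) => 0) ((fun (ψ : Nat) => fun (j : Nat) => elimNat (fun (h : Nat) => Nat) ψ (fun (c : Nat) => fun (q : (fun (μ : Type0) => fun (ζ : Nat) => μ) Nat 3) => succ q) j) 5 1)))
  ~> 2
the term's type:
  Nat


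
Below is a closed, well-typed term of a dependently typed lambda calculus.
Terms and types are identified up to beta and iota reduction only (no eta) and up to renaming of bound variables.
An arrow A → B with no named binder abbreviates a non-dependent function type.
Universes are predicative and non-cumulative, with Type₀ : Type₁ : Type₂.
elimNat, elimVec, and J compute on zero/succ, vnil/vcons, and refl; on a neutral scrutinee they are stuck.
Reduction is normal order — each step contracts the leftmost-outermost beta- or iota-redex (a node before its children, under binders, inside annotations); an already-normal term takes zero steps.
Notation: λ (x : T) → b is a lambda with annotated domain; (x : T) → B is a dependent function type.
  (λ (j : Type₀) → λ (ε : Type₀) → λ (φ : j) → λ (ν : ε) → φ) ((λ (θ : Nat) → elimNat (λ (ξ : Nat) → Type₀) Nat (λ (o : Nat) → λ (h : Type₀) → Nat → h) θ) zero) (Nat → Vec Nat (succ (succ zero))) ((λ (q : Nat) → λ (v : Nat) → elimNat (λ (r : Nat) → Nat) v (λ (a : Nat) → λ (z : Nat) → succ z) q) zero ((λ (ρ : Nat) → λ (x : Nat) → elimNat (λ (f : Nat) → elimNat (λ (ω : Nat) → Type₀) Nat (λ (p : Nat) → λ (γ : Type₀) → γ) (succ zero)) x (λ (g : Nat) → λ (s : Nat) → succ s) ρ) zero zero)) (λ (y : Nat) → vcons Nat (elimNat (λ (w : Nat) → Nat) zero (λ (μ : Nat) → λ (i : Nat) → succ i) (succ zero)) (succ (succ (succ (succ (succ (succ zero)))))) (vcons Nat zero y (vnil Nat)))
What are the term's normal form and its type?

normal form:
  zero
inferred type:
  Nat
observation: the term reaches its normal form after 10 normal-order steps.


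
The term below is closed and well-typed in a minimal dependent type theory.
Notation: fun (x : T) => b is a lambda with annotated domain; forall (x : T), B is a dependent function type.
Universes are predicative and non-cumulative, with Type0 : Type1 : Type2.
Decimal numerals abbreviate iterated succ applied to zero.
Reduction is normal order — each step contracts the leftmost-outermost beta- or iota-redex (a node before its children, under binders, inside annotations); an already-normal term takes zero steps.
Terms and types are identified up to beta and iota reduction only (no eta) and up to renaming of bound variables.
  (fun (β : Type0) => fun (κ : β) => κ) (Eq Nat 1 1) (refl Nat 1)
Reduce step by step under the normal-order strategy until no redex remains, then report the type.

reduction (normal order):
  (fun (β : Type0) => fun (κ : β) => κ) (Eq Nat 1 1) (refl Nat 1)
  ~> (fun (β : Eq Nat 1 1) => β) (refl Nat 1)
  ~> refl Nat 1
type:
  Eq Nat 1 1


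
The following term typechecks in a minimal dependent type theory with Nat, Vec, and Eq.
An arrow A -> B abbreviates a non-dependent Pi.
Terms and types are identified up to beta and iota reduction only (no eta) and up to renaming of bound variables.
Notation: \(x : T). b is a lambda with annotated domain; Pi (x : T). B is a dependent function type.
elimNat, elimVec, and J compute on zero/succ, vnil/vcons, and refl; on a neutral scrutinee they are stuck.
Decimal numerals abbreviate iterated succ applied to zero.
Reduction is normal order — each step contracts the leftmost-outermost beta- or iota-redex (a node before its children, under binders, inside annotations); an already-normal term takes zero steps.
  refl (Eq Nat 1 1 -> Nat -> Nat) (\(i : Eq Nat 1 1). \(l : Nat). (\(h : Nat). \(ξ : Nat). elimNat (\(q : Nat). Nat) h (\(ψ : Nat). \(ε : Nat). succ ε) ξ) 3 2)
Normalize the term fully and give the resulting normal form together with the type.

normal form:
  refl (Eq Nat 1 1 -> Nat -> Nat) (\(i : Eq Nat 1 1). \(l : Nat). 5)
inferred type:
  Eq (Eq Nat 1 1 -> Nat -> Nat) (\(i : Eq Nat 1 1). \(l : Nat). 5) (\(h : Eq Nat 1 1). \(ξ : Nat). 5)
observation: the term reaches its normal form after 9 normal-order steps.


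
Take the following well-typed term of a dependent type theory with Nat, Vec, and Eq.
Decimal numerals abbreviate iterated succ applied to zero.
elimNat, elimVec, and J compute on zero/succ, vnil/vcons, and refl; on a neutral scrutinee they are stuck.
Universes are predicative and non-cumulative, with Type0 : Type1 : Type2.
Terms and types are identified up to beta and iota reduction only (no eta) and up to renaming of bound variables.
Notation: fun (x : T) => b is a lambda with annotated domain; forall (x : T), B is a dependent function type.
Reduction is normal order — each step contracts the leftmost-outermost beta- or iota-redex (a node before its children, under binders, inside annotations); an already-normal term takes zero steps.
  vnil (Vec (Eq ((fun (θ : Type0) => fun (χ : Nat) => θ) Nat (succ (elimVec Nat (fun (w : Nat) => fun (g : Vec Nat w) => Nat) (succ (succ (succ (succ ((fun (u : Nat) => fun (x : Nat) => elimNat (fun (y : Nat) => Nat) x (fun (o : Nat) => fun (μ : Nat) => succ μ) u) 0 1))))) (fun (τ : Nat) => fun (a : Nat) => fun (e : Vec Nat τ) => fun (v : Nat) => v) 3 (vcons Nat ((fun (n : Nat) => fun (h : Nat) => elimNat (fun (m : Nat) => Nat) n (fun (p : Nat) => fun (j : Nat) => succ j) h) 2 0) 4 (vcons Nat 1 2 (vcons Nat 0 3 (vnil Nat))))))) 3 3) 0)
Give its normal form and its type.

resulting normal form:
  vnil (Vec (Eq Nat 3 3) 0)
type:
  Vec (Vec (Eq Nat 3 3) 0) 0
observation: the first redex contracted is a beta-redex; the normal form is reached in 2 normal-order steps.


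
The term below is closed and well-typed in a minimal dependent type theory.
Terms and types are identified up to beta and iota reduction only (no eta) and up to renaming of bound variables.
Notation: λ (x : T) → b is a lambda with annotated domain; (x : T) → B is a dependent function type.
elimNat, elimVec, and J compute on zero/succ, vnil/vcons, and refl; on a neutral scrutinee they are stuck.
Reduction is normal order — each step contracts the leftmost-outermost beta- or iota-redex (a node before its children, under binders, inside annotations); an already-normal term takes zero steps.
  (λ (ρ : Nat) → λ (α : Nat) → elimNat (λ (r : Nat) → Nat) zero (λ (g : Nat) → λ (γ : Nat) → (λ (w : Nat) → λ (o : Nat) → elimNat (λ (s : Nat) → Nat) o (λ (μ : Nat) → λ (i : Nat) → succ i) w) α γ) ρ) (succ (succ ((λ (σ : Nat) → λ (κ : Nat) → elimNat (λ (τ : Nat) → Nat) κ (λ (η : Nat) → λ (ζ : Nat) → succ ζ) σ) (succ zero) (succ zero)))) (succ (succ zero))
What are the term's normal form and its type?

normal form:
  succ (succ (succ (succ (succ (succ (succ (succ zero)))))))
inferred type:
  Nat


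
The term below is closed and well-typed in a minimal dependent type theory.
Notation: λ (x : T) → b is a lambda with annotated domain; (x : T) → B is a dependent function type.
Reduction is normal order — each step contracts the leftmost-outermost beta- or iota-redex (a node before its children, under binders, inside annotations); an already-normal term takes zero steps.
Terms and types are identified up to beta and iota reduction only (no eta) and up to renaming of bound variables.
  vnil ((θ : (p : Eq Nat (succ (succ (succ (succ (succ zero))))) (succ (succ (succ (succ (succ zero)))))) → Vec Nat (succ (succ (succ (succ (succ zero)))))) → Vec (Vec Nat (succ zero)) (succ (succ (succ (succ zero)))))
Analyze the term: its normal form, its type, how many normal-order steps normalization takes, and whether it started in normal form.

resulting normal form:
  vnil ((θ : (p : Eq Nat (succ (succ (succ (succ (succ zero))))) (succ (succ (succ (succ (succ zero)))))) → Vec Nat (succ (succ (succ (succ (succ zero)))))) → Vec (Vec Nat (succ zero)) (succ (succ (succ (succ zero)))))
inferred type:
  Vec ((θ : (p : Eq Nat (succ (succ (succ (succ (succ zero))))) (succ (succ (succ (succ (succ zero)))))) → Vec Nat (succ (succ (succ (succ (succ zero)))))) → Vec (Vec Nat (succ zero)) (succ (succ (succ (succ zero))))) zero
normal-order step count: 0
term was already normal: yes


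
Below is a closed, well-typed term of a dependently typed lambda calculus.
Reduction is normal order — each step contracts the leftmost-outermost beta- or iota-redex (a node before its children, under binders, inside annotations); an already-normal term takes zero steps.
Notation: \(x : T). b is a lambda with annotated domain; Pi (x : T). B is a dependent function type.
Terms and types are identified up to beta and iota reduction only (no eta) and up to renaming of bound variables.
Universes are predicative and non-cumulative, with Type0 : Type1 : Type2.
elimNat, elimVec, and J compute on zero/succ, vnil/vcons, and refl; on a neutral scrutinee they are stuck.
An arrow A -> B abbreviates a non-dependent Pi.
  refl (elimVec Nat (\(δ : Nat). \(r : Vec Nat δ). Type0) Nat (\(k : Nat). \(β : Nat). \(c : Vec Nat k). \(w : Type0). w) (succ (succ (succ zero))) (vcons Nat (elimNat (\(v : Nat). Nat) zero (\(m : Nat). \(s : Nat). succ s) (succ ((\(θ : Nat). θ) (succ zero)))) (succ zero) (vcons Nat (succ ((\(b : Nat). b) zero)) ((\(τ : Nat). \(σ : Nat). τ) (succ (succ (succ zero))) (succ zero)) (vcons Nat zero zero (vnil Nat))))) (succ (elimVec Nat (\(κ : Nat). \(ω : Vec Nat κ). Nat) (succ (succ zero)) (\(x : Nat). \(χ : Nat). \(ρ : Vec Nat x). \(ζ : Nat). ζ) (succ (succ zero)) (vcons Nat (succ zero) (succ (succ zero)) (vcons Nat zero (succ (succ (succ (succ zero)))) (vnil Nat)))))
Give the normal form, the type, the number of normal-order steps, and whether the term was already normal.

reduced normal form:
  refl Nat (succ (succ (succ zero)))
the term's type:
  Eq Nat (succ (succ (succ zero))) (succ (succ (succ zero)))
normal-order step count: 27
already normal: no
first contracted redex: an elimVec iota-redex


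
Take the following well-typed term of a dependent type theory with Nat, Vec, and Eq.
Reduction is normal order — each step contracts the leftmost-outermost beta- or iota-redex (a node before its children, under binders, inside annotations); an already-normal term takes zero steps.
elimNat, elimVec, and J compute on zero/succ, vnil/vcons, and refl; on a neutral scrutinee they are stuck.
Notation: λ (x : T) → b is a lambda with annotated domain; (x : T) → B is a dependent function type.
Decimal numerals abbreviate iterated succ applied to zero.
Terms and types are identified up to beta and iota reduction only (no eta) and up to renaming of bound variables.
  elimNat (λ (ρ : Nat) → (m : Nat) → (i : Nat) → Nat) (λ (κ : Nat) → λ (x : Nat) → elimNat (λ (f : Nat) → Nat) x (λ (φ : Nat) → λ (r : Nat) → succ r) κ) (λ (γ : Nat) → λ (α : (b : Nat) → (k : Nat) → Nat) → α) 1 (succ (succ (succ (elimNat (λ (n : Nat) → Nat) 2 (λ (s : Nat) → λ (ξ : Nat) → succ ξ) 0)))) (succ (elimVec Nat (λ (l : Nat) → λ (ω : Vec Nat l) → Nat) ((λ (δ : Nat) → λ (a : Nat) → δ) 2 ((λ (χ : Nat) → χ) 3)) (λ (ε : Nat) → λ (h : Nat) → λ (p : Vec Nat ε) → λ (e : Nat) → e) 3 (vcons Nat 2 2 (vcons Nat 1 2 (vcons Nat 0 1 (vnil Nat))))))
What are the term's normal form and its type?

reduced normal form:
  8
type:
  Nat


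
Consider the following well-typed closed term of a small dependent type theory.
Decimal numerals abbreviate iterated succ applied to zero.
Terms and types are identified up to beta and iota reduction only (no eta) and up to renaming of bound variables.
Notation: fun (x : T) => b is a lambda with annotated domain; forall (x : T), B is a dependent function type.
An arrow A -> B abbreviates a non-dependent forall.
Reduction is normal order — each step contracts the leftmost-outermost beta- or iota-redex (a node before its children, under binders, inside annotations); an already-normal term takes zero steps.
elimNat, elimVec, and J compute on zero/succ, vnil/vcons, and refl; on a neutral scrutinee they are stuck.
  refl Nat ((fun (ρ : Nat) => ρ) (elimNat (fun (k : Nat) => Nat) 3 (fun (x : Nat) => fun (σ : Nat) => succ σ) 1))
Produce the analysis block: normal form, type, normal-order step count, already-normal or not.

resulting normal form:
  refl Nat 4
the term's type:
  Eq Nat 4 4
reduction steps (normal order): 5
term was already normal: no
first redex: a beta-redex


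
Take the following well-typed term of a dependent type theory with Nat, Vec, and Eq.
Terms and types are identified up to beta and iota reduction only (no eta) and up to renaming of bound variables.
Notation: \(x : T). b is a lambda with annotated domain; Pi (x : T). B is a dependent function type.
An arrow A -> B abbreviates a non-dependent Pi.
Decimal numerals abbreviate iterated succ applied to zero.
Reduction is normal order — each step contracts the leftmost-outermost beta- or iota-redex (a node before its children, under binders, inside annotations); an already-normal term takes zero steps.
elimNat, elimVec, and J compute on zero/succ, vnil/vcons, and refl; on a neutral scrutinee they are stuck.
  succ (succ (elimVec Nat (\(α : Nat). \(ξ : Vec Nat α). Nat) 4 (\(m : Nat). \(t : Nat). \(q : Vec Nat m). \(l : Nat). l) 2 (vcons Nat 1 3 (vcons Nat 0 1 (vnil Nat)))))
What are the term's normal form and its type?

resulting normal form:
  6
type:
  Nat


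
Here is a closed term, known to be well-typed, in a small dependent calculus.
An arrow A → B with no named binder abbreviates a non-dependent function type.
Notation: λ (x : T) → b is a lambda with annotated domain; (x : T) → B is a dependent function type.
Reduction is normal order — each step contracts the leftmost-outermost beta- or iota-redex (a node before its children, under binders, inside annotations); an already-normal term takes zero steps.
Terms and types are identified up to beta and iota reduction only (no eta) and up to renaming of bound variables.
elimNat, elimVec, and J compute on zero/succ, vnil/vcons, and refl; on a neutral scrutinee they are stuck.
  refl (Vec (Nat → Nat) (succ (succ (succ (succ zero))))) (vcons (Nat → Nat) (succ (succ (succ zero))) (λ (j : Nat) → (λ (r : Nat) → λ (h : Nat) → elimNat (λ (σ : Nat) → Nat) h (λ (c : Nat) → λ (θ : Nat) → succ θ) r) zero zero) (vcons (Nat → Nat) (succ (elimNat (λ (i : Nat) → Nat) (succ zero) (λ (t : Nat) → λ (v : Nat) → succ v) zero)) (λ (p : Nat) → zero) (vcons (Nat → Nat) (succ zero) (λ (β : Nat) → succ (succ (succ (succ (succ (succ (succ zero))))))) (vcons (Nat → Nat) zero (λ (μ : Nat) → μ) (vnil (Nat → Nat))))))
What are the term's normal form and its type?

reduced normal form:
  refl (Vec (Nat → Nat) (succ (succ (succ (succ zero))))) (vcons (Nat → Nat) (succ (succ (succ zero))) (λ (j : Nat) → zero) (vcons (Nat → Nat) (succ (succ zero)) (λ (r : Nat) → zero) (vcons (Nat → Nat) (succ zero) (λ (h : Nat) → succ (succ (succ (succ (succ (succ (succ zero))))))) (vcons (Nat → Nat) zero (λ (σ : Nat) → σ) (vnil (Nat → Nat))))))
inferred type:
  Eq (Vec (Nat → Nat) (succ (succ (succ (succ zero))))) (vcons (Nat → Nat) (succ (succ (succ zero))) (λ (j : Nat) → zero) (vcons (Nat → Nat) (succ (succ zero)) (λ (r : Nat) → zero) (vcons (Nat → Nat) (succ zero) (λ (h : Nat) → succ (succ (succ (succ (succ (succ (succ zero))))))) (vcons (Nat → Nat) zero (λ (σ : Nat) → σ) (vnil (Nat → Nat)))))) (vcons (Nat → Nat) (succ (succ (succ zero))) (λ (c : Nat) → zero) (vcons (Nat → Nat) (succ (succ zero)) (λ (θ : Nat) → zero) (vcons (Nat → Nat) (succ zero) (λ (i : Nat) → succ (succ (succ (succ (succ (succ (succ zero))))))) (vcons (Nat → Nat) zero (λ (t : Nat) → t) (vnil (Nat → Nat))))))
observation: the first redex contracted is a beta-redex; the normal form is reached in 4 normal-order steps.


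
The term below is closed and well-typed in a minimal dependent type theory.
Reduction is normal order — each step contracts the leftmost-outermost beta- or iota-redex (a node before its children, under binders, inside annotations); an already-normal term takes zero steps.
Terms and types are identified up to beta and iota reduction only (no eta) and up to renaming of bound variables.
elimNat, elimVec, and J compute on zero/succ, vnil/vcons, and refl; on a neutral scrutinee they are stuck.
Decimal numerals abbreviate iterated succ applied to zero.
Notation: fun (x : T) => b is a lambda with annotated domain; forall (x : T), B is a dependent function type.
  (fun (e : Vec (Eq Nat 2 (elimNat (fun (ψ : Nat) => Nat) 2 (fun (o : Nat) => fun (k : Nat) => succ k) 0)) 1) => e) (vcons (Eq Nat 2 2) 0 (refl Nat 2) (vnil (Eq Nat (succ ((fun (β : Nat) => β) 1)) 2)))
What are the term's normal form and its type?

normal form:
  vcons (Eq Nat 2 2) 0 (refl Nat 2) (vnil (Eq Nat 2 2))
the term's type:
  Vec (Eq Nat 2 2) 1
observation: 2 normal-order steps separate the term from its normal form.


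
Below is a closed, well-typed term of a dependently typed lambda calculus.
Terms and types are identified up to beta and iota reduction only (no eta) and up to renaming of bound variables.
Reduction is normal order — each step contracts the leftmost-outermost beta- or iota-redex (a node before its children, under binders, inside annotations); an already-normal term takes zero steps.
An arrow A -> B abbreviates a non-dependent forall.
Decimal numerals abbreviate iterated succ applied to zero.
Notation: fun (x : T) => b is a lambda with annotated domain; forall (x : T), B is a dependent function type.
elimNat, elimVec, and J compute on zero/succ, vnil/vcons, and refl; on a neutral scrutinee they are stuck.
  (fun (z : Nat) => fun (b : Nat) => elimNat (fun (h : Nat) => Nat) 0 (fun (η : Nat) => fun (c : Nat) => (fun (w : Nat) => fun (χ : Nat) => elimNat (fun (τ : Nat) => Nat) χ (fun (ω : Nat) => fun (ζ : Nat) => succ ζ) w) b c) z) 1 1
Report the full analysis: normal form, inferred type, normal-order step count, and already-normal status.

normal form:
  1
the term's type:
  Nat
reduction steps (normal order): 12
already normal: no
first redex: a beta-redex
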